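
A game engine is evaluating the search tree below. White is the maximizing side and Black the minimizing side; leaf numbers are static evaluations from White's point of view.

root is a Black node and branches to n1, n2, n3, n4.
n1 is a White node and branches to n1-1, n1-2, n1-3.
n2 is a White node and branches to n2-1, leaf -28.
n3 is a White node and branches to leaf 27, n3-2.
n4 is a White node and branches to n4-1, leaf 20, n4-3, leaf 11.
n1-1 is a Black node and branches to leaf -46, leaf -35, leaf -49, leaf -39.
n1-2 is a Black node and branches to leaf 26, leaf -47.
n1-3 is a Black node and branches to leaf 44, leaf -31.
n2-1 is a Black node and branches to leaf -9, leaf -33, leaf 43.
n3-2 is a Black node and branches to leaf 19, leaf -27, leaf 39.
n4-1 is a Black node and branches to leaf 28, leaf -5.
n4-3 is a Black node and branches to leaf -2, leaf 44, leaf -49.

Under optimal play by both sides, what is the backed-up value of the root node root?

n1-1 (Black): min(-46, -35, -49, -39) = -49
n1-2 (Black): min(26, -47) = -47
n1-3 (Black): min(44, -31) = -31
n1 (White): max(-49, -47, -31) = -31
n2-1 (Black): min(-9, -33, 43) = -33
n2 (White): max(-33, -28) = -28
n3-2 (Black): min(19, -27, 39) = -27
n3 (White): max(27, -27) = 27
n4-1 (Black): min(28, -5) = -5
n4-3 (Black): min(-2, 44, -49) = -49
n4 (White): max(-5, 20, -49, 11) = 20
root (Black): min(-31, -28, 27, 20) = -31

-31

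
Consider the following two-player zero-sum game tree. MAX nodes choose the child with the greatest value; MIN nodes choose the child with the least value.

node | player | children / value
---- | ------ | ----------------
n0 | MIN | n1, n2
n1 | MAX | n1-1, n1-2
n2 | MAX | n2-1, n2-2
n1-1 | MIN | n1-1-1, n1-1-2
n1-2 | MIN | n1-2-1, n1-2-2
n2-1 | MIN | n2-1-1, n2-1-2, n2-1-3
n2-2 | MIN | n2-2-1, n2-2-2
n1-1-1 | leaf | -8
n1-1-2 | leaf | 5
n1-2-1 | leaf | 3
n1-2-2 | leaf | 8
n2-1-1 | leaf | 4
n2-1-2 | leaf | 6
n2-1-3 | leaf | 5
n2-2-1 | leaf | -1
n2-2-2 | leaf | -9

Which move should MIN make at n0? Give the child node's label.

n1-1 (MIN): min(-8, 5) = -8
n1-2 (MIN): min(3, 8) = 3
n1 (MAX): max(-8, 3) = 3
n2-1 (MIN): min(4, 6, 5) = 4
n2-2 (MIN): min(-1, -9) = -9
n2 (MAX): max(4, -9) = 4
n0 (MIN): min(3, 4) = 3
MIN at n0 wants the lowest of {n1=3, n2=4}, so chooses n1.

n1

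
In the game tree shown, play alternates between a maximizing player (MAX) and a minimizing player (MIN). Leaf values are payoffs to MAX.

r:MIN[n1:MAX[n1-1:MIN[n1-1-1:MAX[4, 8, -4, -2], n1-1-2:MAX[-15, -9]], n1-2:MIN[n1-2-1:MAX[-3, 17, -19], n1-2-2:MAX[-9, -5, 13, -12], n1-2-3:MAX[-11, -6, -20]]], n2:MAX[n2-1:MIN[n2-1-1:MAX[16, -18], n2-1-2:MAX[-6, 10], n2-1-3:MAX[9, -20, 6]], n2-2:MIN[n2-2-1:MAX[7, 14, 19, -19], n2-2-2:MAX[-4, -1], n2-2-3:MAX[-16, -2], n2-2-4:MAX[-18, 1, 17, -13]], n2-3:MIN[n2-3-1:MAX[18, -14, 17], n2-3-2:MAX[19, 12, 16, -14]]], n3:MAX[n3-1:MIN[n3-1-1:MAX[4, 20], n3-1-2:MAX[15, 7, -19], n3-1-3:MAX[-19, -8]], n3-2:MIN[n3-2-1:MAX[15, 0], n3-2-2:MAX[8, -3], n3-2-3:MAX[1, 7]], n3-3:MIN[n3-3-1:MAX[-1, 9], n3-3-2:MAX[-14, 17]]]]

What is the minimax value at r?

-6

n1-1-1 (MAX): max(4, 8, -4, -2) = 8
n1-1-2 (MAX): max(-15, -9) = -9
n1-1 (MIN): min(8, -9) = -9
n1-2-1 (MAX): max(-3, 17, -19) = 17
n1-2-2 (MAX): max(-9, -5, 13, -12) = 13
n1-2-3 (MAX): max(-11, -6, -20) = -6
n1-2 (MIN): min(17, 13, -6) = -6
n1 (MAX): max(-9, -6) = -6
n2-1-1 (MAX): max(16, -18) = 16
n2-1-2 (MAX): max(-6, 10) = 10
n2-1-3 (MAX): max(9, -20, 6) = 9
n2-1 (MIN): min(16, 10, 9) = 9
n2-2-1 (MAX): max(7, 14, 19, -19) = 19
n2-2-2 (MAX): max(-4, -1) = -1
n2-2-3 (MAX): max(-16, -2) = -2
n2-2-4 (MAX): max(-18, 1, 17, -13) = 17
n2-2 (MIN): min(19, -1, -2, 17) = -2
n2-3-1 (MAX): max(18, -14, 17) = 18
n2-3-2 (MAX): max(19, 12, 16, -14) = 19
n2-3 (MIN): min(18, 19) = 18
n2 (MAX): max(9, -2, 18) = 18
n3-1-1 (MAX): max(4, 20) = 20
n3-1-2 (MAX): max(15, 7, -19) = 15
n3-1-3 (MAX): max(-19, -8) = -8
n3-1 (MIN): min(20, 15, -8) = -8
n3-2-1 (MAX): max(15, 0) = 15
n3-2-2 (MAX): max(8, -3) = 8
n3-2-3 (MAX): max(1, 7) = 7
n3-2 (MIN): min(15, 8, 7) = 7
n3-3-1 (MAX): max(-1, 9) = 9
n3-3-2 (MAX): max(-14, 17) = 17
n3-3 (MIN): min(9, 17) = 9
n3 (MAX): max(-8, 7, 9) = 9
r (MIN): min(-6, 18, 9) = -6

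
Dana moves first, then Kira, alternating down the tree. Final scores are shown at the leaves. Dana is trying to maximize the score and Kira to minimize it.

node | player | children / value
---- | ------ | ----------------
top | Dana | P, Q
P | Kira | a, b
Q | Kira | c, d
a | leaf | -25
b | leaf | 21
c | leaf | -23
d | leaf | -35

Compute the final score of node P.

P (Kira): min(-25, 21) = -25

-25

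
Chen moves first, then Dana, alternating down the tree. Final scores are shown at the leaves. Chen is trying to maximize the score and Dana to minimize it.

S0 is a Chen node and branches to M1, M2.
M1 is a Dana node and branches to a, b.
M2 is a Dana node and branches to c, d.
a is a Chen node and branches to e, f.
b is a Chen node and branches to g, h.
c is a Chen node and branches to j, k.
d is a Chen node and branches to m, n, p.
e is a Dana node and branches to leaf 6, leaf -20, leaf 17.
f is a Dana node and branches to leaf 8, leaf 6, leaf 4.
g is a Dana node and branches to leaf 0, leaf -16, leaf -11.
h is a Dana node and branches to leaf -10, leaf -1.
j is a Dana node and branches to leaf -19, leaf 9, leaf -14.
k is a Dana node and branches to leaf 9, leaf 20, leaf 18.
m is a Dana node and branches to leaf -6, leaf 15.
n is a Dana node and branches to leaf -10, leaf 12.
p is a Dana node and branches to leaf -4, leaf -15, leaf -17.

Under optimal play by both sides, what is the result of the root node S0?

e (Dana): min(6, -20, 17) = -20
f (Dana): min(8, 6, 4) = 4
a (Chen): max(-20, 4) = 4
g (Dana): min(0, -16, -11) = -16
h (Dana): min(-10, -1) = -10
b (Chen): max(-16, -10) = -10
M1 (Dana): min(4, -10) = -10
j (Dana): min(-19, 9, -14) = -19
k (Dana): min(9, 20, 18) = 9
c (Chen): max(-19, 9) = 9
m (Dana): min(-6, 15) = -6
n (Dana): min(-10, 12) = -10
p (Dana): min(-4, -15, -17) = -17
d (Chen): max(-6, -10, -17) = -6
M2 (Dana): min(9, -6) = -6
S0 (Chen): max(-10, -6) = -6

-6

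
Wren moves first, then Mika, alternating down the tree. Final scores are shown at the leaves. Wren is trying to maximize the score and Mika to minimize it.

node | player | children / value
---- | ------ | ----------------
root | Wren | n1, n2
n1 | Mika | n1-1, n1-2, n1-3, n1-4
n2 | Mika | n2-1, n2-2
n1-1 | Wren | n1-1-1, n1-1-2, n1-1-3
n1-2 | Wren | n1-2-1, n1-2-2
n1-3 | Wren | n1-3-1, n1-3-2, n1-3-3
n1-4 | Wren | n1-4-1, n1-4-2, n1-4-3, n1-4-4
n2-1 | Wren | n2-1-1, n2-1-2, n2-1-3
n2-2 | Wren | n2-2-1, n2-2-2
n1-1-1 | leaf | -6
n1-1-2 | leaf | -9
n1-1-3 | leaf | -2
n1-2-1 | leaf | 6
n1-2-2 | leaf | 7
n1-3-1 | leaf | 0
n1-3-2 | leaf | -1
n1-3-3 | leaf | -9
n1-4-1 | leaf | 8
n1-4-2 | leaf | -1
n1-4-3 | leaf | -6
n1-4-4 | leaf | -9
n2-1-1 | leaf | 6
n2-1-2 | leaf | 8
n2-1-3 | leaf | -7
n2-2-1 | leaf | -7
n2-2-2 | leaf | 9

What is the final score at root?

n1-1 (Wren): max(-6, -9, -2) = -2
n1-2 (Wren): max(6, 7) = 7
n1-3 (Wren): max(0, -1, -9) = 0
n1-4 (Wren): max(8, -1, -6, -9) = 8
n1 (Mika): min(-2, 7, 0, 8) = -2
n2-1 (Wren): max(6, 8, -7) = 8
n2-2 (Wren): max(-7, 9) = 9
n2 (Mika): min(8, 9) = 8
root (Wren): max(-2, 8) = 8

8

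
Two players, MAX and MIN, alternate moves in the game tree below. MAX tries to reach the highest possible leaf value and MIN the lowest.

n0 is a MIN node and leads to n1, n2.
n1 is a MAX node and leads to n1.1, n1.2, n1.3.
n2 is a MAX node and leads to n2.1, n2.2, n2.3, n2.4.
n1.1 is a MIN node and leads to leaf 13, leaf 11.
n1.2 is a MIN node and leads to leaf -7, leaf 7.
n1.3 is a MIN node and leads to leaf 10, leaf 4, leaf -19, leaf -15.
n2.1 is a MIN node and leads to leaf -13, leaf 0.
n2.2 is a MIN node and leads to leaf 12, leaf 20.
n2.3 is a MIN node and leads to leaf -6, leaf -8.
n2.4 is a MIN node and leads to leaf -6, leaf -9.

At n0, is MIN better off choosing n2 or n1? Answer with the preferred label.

n1

n2.1 (MIN): min(-13, 0) = -13
n2.2 (MIN): min(12, 20) = 12
n2.3 (MIN): min(-6, -8) = -8
n2.4 (MIN): min(-6, -9) = -9
n2 (MAX): max(-13, 12, -8, -9) = 12
n1.1 (MIN): min(13, 11) = 11
n1.2 (MIN): min(-7, 7) = -7
n1.3 (MIN): min(10, 4, -19, -15) = -19
n1 (MAX): max(11, -7, -19) = 11
MIN prefers the lower value; n2=12, n1=11. n1 is better since 11 < 12.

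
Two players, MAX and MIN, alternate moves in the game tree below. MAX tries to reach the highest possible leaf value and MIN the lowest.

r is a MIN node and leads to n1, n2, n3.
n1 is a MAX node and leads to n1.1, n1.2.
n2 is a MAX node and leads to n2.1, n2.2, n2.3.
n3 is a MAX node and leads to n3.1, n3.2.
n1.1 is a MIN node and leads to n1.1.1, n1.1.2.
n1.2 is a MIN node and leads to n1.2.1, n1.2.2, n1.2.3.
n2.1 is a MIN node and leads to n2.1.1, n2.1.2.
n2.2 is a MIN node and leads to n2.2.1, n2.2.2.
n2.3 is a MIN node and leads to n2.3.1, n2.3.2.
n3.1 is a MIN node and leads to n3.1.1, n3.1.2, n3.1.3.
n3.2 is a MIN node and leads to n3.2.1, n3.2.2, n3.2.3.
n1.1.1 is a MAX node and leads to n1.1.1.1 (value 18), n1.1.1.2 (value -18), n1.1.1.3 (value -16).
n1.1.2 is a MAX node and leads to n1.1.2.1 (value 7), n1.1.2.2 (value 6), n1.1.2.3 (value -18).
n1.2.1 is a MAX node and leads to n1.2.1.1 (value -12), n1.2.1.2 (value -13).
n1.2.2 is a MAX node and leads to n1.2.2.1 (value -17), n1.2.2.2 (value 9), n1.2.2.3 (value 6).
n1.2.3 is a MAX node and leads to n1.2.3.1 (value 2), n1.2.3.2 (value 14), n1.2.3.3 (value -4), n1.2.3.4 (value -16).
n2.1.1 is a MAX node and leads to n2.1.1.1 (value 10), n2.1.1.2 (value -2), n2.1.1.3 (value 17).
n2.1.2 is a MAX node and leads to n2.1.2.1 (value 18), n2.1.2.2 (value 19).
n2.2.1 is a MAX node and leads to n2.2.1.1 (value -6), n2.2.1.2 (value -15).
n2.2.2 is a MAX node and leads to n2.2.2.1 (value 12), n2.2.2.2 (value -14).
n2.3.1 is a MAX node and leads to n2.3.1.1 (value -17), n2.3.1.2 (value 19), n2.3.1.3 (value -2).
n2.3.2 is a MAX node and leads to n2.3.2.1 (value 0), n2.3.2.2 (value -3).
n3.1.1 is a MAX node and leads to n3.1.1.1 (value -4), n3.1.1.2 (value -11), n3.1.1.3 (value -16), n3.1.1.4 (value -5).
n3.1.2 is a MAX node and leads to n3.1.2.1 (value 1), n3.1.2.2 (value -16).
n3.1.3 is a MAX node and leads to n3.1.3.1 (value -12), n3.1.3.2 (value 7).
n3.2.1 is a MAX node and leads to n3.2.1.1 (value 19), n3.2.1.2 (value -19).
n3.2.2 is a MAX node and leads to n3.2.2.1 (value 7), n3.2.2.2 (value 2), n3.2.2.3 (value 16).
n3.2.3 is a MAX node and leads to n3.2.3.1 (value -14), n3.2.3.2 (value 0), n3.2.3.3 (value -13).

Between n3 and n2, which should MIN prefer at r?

n3.1.1 (MAX): max(-4, -11, -16, -5) = -4
n3.1.2 (MAX): max(1, -16) = 1
n3.1.3 (MAX): max(-12, 7) = 7
n3.1 (MIN): min(-4, 1, 7) = -4
n3.2.1 (MAX): max(19, -19) = 19
n3.2.2 (MAX): max(7, 2, 16) = 16
n3.2.3 (MAX): max(-14, 0, -13) = 0
n3.2 (MIN): min(19, 16, 0) = 0
n3 (MAX): max(-4, 0) = 0
n2.1.1 (MAX): max(10, -2, 17) = 17
n2.1.2 (MAX): max(18, 19) = 19
n2.1 (MIN): min(17, 19) = 17
n2.2.1 (MAX): max(-6, -15) = -6
n2.2.2 (MAX): max(12, -14) = 12
n2.2 (MIN): min(-6, 12) = -6
n2.3.1 (MAX): max(-17, 19, -2) = 19
n2.3.2 (MAX): max(0, -3) = 0
n2.3 (MIN): min(19, 0) = 0
n2 (MAX): max(17, -6, 0) = 17
MIN prefers the lower value; n3=0, n2=17. n3 is better since 0 < 17.

n3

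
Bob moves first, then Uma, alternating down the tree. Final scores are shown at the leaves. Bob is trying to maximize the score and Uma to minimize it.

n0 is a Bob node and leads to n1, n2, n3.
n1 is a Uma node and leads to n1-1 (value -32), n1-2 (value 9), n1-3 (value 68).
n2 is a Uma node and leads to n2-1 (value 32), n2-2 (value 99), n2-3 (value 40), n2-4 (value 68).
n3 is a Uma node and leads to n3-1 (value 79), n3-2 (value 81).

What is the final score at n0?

79

n1 (Uma): min(-32, 9, 68) = -32
n2 (Uma): min(32, 99, 40, 68) = 32
n3 (Uma): min(79, 81) = 79
n0 (Bob): max(-32, 32, 79) = 79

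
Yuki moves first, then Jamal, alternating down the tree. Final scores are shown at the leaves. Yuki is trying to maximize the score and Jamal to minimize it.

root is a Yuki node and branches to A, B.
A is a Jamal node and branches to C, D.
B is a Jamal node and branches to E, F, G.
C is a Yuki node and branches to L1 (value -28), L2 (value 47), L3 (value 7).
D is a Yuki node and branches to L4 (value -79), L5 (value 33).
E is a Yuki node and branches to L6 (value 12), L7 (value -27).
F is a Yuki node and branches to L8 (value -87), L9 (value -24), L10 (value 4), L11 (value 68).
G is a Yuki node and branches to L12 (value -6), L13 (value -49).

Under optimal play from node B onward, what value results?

E (Yuki): max(12, -27) = 12
F (Yuki): max(-87, -24, 4, 68) = 68
G (Yuki): max(-6, -49) = -6
B (Jamal): min(12, 68, -6) = -6

-6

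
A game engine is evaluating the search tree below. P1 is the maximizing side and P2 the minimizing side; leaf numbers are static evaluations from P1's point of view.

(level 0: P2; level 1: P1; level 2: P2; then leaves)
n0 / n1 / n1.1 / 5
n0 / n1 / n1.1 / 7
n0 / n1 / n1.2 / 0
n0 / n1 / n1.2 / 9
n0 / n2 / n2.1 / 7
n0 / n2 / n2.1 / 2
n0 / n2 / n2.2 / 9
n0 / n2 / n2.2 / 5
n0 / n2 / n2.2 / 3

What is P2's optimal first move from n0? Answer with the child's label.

n2

n1.1 (P2): min(5, 7) = 5
n1.2 (P2): min(0, 9) = 0
n1 (P1): max(5, 0) = 5
n2.1 (P2): min(7, 2) = 2
n2.2 (P2): min(9, 5, 3) = 3
n2 (P1): max(2, 3) = 3
n0 (P2): min(5, 3) = 3
P2 at n0 wants the lowest of {n1=5, n2=3}, so chooses n2.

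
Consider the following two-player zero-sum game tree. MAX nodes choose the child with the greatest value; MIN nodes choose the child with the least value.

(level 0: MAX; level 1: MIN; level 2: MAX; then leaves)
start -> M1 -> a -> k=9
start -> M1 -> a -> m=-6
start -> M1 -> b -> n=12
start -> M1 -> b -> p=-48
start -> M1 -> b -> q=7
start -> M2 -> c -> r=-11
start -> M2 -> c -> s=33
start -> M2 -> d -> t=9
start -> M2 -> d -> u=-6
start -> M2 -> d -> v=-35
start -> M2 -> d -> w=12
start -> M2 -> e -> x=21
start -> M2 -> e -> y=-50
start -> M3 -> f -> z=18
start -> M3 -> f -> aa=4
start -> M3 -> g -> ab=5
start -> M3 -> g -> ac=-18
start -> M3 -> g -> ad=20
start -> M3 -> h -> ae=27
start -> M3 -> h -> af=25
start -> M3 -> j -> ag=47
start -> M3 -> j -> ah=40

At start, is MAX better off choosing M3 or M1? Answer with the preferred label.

f (MAX): max(18, 4) = 18
g (MAX): max(5, -18, 20) = 20
h (MAX): max(27, 25) = 27
j (MAX): max(47, 40) = 47
M3 (MIN): min(18, 20, 27, 47) = 18
a (MAX): max(9, -6) = 9
b (MAX): max(12, -48, 7) = 12
M1 (MIN): min(9, 12) = 9
MAX prefers the higher value; M3=18, M1=9. M3 is better since 18 > 9.

M3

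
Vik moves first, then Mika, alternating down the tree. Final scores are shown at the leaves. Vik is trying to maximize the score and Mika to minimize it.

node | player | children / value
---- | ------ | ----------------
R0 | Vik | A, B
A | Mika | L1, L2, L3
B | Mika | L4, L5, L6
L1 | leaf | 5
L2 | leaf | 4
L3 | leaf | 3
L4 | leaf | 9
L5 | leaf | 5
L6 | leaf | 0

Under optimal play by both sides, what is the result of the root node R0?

3

A (Mika): min(5, 4, 3) = 3
B (Mika): min(9, 5, 0) = 0
R0 (Vik): max(3, 0) = 3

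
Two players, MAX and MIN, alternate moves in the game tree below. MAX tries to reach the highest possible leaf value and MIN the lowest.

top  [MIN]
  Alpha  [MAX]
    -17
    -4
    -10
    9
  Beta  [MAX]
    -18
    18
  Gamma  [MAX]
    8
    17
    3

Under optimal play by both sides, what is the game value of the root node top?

9

Alpha (MAX): max(-17, -4, -10, 9) = 9
Beta (MAX): max(-18, 18) = 18
Gamma (MAX): max(8, 17, 3) = 17
top (MIN): min(9, 18, 17) = 9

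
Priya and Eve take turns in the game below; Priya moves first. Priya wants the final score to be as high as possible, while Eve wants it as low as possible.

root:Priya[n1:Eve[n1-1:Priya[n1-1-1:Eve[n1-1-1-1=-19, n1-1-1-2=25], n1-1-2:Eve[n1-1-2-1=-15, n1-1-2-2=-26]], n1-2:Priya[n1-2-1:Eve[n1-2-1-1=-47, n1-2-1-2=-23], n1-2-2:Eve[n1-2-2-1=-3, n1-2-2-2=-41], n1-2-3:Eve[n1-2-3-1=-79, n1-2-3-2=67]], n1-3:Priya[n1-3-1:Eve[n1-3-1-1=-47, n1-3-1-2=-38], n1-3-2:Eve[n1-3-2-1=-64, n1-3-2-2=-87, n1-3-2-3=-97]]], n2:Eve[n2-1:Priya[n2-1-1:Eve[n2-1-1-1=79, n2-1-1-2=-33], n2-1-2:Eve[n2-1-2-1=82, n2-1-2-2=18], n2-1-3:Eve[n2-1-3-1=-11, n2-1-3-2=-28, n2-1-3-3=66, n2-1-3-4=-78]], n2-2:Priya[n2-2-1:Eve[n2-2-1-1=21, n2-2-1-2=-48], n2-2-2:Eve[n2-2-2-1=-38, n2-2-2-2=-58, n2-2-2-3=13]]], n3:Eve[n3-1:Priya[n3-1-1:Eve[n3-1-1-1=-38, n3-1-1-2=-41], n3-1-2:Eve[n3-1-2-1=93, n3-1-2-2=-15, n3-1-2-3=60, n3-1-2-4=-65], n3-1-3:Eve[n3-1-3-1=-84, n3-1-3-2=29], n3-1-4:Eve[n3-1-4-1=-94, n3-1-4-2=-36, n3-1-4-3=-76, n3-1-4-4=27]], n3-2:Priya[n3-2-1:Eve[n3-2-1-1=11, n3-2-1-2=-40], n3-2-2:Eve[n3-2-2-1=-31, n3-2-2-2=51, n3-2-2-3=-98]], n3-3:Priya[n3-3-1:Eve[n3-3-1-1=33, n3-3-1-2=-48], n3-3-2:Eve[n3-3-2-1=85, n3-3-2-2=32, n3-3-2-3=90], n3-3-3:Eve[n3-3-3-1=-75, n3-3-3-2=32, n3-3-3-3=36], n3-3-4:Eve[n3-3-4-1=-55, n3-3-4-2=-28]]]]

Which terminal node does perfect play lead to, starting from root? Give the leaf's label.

n3-1-1-2

n1-1-1 (Eve): min(-19, 25) = -19
n1-1-2 (Eve): min(-15, -26) = -26
n1-1 (Priya): max(-19, -26) = -19
n1-2-1 (Eve): min(-47, -23) = -47
n1-2-2 (Eve): min(-3, -41) = -41
n1-2-3 (Eve): min(-79, 67) = -79
n1-2 (Priya): max(-47, -41, -79) = -41
n1-3-1 (Eve): min(-47, -38) = -47
n1-3-2 (Eve): min(-64, -87, -97) = -97
n1-3 (Priya): max(-47, -97) = -47
n1 (Eve): min(-19, -41, -47) = -47
n2-1-1 (Eve): min(79, -33) = -33
n2-1-2 (Eve): min(82, 18) = 18
n2-1-3 (Eve): min(-11, -28, 66, -78) = -78
n2-1 (Priya): max(-33, 18, -78) = 18
n2-2-1 (Eve): min(21, -48) = -48
n2-2-2 (Eve): min(-38, -58, 13) = -58
n2-2 (Priya): max(-48, -58) = -48
n2 (Eve): min(18, -48) = -48
n3-1-1 (Eve): min(-38, -41) = -41
n3-1-2 (Eve): min(93, -15, 60, -65) = -65
n3-1-3 (Eve): min(-84, 29) = -84
n3-1-4 (Eve): min(-94, -36, -76, 27) = -94
n3-1 (Priya): max(-41, -65, -84, -94) = -41
n3-2-1 (Eve): min(11, -40) = -40
n3-2-2 (Eve): min(-31, 51, -98) = -98
n3-2 (Priya): max(-40, -98) = -40
n3-3-1 (Eve): min(33, -48) = -48
n3-3-2 (Eve): min(85, 32, 90) = 32
n3-3-3 (Eve): min(-75, 32, 36) = -75
n3-3-4 (Eve): min(-55, -28) = -55
n3-3 (Priya): max(-48, 32, -75, -55) = 32
n3 (Eve): min(-41, -40, 32) = -41
root (Priya): max(-47, -48, -41) = -41
At root, Priya picks n3 (highest: -41).
At n3, Eve picks n3-1 (lowest: -41).
At n3-1, Priya picks n3-1-1 (highest: -41).
At n3-1-1, Eve picks n3-1-1-2 (lowest: -41).
Terminal value -41.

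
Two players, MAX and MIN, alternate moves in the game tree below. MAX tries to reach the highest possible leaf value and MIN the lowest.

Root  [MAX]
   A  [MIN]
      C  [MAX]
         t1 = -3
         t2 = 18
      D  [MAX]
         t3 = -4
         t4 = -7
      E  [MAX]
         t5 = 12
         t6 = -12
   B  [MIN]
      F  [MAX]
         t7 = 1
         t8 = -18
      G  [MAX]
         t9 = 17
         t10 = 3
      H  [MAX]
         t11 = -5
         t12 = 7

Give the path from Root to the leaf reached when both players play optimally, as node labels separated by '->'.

C (MAX): max(-3, 18) = 18
D (MAX): max(-4, -7) = -4
E (MAX): max(12, -12) = 12
A (MIN): min(18, -4, 12) = -4
F (MAX): max(1, -18) = 1
G (MAX): max(17, 3) = 17
H (MAX): max(-5, 7) = 7
B (MIN): min(1, 17, 7) = 1
Root (MAX): max(-4, 1) = 1
At Root, MAX picks B (highest: 1).
At B, MIN picks F (lowest: 1).
At F, MAX picks t7 (highest: 1).
Terminal value 1.

Root -> B -> F -> t7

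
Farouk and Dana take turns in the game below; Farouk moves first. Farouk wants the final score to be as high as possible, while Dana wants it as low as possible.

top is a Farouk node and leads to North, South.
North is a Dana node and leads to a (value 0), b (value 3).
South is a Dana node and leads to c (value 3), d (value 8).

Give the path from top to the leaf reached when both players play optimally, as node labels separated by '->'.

top -> South -> c

North (Dana): min(0, 3) = 0
South (Dana): min(3, 8) = 3
top (Farouk): max(0, 3) = 3
At top, Farouk picks South (highest: 3).
At South, Dana picks c (lowest: 3).
Terminal value 3.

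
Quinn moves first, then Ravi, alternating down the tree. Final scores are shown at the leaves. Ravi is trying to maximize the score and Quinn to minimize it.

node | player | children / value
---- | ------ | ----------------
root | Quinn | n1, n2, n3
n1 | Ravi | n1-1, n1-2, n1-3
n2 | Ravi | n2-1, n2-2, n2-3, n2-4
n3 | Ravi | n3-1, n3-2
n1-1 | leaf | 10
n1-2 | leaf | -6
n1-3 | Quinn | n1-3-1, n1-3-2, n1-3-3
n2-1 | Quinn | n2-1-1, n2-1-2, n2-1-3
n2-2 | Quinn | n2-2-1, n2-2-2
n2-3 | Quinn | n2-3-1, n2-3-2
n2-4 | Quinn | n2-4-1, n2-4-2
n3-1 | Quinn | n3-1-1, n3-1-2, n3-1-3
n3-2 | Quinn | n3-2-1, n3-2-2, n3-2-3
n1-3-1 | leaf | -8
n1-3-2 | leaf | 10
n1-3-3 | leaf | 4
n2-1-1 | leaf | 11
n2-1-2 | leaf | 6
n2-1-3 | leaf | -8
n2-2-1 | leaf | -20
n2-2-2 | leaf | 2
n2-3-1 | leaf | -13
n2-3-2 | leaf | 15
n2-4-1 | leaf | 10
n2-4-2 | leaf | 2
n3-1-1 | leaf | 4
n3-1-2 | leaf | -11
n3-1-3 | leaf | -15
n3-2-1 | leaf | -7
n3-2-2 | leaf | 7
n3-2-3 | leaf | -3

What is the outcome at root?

-7

n1-3 (Quinn): min(-8, 10, 4) = -8
n1 (Ravi): max(10, -6, -8) = 10
n2-1 (Quinn): min(11, 6, -8) = -8
n2-2 (Quinn): min(-20, 2) = -20
n2-3 (Quinn): min(-13, 15) = -13
n2-4 (Quinn): min(10, 2) = 2
n2 (Ravi): max(-8, -20, -13, 2) = 2
n3-1 (Quinn): min(4, -11, -15) = -15
n3-2 (Quinn): min(-7, 7, -3) = -7
n3 (Ravi): max(-15, -7) = -7
root (Quinn): min(10, 2, -7) = -7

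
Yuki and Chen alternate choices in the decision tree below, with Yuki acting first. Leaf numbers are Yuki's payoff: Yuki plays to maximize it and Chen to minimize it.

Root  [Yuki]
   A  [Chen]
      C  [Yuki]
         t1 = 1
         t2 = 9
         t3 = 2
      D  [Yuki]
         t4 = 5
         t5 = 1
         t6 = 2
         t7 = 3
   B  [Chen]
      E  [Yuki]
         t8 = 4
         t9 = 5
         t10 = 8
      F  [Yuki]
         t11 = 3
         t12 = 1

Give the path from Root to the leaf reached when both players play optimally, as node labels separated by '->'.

Root -> A -> D -> t4

C (Yuki): max(1, 9, 2) = 9
D (Yuki): max(5, 1, 2, 3) = 5
A (Chen): min(9, 5) = 5
E (Yuki): max(4, 5, 8) = 8
F (Yuki): max(3, 1) = 3
B (Chen): min(8, 3) = 3
Root (Yuki): max(5, 3) = 5
At Root, Yuki picks A (highest: 5).
At A, Chen picks D (lowest: 5).
At D, Yuki picks t4 (highest: 5).
Terminal value 5.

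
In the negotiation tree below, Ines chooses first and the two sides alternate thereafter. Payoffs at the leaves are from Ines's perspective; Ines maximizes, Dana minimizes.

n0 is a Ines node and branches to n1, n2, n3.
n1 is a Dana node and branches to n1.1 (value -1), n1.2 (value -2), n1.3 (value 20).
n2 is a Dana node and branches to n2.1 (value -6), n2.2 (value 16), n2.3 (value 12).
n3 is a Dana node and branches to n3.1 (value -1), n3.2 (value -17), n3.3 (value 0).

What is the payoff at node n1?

n1 (Dana): min(-1, -2, 20) = -2

-2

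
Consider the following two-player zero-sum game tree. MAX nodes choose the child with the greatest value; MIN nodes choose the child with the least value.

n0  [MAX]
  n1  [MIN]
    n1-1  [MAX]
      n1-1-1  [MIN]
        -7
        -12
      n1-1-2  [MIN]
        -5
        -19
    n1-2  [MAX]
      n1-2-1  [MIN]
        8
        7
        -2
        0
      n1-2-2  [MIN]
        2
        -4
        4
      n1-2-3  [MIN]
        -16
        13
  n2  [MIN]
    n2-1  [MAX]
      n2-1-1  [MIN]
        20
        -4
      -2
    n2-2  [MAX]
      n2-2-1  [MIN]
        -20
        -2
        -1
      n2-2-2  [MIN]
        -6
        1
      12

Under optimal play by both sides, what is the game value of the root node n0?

-2

n1-1-1 (MIN): min(-7, -12) = -12
n1-1-2 (MIN): min(-5, -19) = -19
n1-1 (MAX): max(-12, -19) = -12
n1-2-1 (MIN): min(8, 7, -2, 0) = -2
n1-2-2 (MIN): min(2, -4, 4) = -4
n1-2-3 (MIN): min(-16, 13) = -16
n1-2 (MAX): max(-2, -4, -16) = -2
n1 (MIN): min(-12, -2) = -12
n2-1-1 (MIN): min(20, -4) = -4
n2-1 (MAX): max(-4, -2) = -2
n2-2-1 (MIN): min(-20, -2, -1) = -20
n2-2-2 (MIN): min(-6, 1) = -6
n2-2 (MAX): max(-20, -6, 12) = 12
n2 (MIN): min(-2, 12) = -2
n0 (MAX): max(-12, -2) = -2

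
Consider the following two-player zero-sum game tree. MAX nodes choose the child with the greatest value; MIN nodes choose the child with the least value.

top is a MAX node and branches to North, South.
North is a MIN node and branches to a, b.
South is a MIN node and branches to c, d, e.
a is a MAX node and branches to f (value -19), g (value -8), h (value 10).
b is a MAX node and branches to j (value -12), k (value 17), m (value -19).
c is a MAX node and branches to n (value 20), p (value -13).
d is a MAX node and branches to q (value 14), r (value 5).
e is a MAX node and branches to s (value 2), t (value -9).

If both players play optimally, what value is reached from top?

a (MAX): max(-19, -8, 10) = 10
b (MAX): max(-12, 17, -19) = 17
North (MIN): min(10, 17) = 10
c (MAX): max(20, -13) = 20
d (MAX): max(14, 5) = 14
e (MAX): max(2, -9) = 2
South (MIN): min(20, 14, 2) = 2
top (MAX): max(10, 2) = 10

10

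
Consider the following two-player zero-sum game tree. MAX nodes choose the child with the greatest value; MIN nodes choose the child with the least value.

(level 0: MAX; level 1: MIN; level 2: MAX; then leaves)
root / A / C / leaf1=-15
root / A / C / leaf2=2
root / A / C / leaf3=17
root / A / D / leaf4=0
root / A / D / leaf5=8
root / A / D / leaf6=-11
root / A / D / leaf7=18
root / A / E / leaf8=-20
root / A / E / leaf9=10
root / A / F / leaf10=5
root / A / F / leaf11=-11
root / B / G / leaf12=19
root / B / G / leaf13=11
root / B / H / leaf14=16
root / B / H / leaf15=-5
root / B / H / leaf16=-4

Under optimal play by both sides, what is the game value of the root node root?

16

C (MAX): max(-15, 2, 17) = 17
D (MAX): max(0, 8, -11, 18) = 18
E (MAX): max(-20, 10) = 10
F (MAX): max(5, -11) = 5
A (MIN): min(17, 18, 10, 5) = 5
G (MAX): max(19, 11) = 19
H (MAX): max(16, -5, -4) = 16
B (MIN): min(19, 16) = 16
root (MAX): max(5, 16) = 16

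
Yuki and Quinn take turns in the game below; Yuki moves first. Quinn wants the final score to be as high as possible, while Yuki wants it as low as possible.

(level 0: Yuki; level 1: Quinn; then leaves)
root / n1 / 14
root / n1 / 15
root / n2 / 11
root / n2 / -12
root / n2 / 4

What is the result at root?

11

n1 (Quinn): max(14, 15) = 15
n2 (Quinn): max(11, -12, 4) = 11
root (Yuki): min(15, 11) = 11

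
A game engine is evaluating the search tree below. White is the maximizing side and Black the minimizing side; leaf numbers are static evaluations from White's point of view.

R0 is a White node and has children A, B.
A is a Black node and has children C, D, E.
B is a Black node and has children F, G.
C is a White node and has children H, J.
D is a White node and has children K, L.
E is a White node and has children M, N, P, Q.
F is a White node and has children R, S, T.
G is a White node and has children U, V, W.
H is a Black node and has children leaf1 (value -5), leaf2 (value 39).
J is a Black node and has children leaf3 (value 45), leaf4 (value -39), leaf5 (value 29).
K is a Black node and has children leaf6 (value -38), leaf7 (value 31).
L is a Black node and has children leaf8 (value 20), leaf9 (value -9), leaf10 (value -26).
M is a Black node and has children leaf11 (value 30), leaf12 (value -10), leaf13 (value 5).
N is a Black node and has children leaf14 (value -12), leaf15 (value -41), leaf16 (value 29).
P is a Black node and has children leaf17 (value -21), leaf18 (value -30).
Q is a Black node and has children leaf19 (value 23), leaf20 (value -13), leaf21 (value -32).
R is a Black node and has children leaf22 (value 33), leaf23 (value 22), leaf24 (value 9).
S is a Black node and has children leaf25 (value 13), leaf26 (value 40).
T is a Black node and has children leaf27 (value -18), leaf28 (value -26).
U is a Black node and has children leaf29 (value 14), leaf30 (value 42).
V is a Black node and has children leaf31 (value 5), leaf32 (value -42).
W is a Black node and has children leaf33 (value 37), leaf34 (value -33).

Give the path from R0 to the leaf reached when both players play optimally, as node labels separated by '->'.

R0 -> B -> F -> S -> leaf25

H (Black): min(-5, 39) = -5
J (Black): min(45, -39, 29) = -39
C (White): max(-5, -39) = -5
K (Black): min(-38, 31) = -38
L (Black): min(20, -9, -26) = -26
D (White): max(-38, -26) = -26
M (Black): min(30, -10, 5) = -10
N (Black): min(-12, -41, 29) = -41
P (Black): min(-21, -30) = -30
Q (Black): min(23, -13, -32) = -32
E (White): max(-10, -41, -30, -32) = -10
A (Black): min(-5, -26, -10) = -26
R (Black): min(33, 22, 9) = 9
S (Black): min(13, 40) = 13
T (Black): min(-18, -26) = -26
F (White): max(9, 13, -26) = 13
U (Black): min(14, 42) = 14
V (Black): min(5, -42) = -42
W (Black): min(37, -33) = -33
G (White): max(14, -42, -33) = 14
B (Black): min(13, 14) = 13
R0 (White): max(-26, 13) = 13
At R0, White picks B (highest: 13).
At B, Black picks F (lowest: 13).
At F, White picks S (highest: 13).
At S, Black picks leaf25 (lowest: 13).
Terminal value 13.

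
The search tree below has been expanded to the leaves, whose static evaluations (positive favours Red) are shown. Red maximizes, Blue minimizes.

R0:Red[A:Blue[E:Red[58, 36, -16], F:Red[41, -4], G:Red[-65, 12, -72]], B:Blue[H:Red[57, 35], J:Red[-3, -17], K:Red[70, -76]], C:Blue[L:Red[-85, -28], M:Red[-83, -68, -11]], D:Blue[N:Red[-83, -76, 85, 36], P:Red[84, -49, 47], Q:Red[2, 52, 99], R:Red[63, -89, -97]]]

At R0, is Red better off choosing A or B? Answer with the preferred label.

A

E (Red): max(58, 36, -16) = 58
F (Red): max(41, -4) = 41
G (Red): max(-65, 12, -72) = 12
A (Blue): min(58, 41, 12) = 12
H (Red): max(57, 35) = 57
J (Red): max(-3, -17) = -3
K (Red): max(70, -76) = 70
B (Blue): min(57, -3, 70) = -3
Red prefers the higher value; A=12, B=-3. A is better since 12 > -3.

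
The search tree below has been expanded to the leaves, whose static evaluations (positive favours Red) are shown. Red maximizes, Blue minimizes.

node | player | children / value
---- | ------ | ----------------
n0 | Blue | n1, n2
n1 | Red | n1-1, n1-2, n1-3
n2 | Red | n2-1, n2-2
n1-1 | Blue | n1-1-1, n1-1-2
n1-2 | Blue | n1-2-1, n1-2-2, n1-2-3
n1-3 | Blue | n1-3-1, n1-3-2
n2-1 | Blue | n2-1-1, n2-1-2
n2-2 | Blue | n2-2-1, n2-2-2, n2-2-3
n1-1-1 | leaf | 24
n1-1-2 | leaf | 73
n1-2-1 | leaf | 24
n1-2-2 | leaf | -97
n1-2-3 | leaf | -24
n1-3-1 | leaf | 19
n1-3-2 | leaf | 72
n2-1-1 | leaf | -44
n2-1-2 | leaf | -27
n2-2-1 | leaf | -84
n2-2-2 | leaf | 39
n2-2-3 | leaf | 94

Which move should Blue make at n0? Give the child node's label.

n2

n1-1 (Blue): min(24, 73) = 24
n1-2 (Blue): min(24, -97, -24) = -97
n1-3 (Blue): min(19, 72) = 19
n1 (Red): max(24, -97, 19) = 24
n2-1 (Blue): min(-44, -27) = -44
n2-2 (Blue): min(-84, 39, 94) = -84
n2 (Red): max(-44, -84) = -44
n0 (Blue): min(24, -44) = -44
Blue at n0 wants the lowest of {n1=24, n2=-44}, so chooses n2.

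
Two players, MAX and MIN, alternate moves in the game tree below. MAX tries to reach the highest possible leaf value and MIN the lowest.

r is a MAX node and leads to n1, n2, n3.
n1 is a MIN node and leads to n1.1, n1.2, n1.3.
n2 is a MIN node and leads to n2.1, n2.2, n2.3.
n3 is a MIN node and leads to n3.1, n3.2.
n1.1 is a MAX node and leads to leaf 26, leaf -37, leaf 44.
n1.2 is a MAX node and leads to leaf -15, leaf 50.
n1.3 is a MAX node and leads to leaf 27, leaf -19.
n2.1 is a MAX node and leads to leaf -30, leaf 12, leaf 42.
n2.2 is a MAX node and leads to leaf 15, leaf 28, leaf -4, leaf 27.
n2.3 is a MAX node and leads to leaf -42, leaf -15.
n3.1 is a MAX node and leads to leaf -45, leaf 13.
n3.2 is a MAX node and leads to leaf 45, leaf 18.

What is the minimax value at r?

n1.1 (MAX): max(26, -37, 44) = 44
n1.2 (MAX): max(-15, 50) = 50
n1.3 (MAX): max(27, -19) = 27
n1 (MIN): min(44, 50, 27) = 27
n2.1 (MAX): max(-30, 12, 42) = 42
n2.2 (MAX): max(15, 28, -4, 27) = 28
n2.3 (MAX): max(-42, -15) = -15
n2 (MIN): min(42, 28, -15) = -15
n3.1 (MAX): max(-45, 13) = 13
n3.2 (MAX): max(45, 18) = 45
n3 (MIN): min(13, 45) = 13
r (MAX): max(27, -15, 13) = 27

27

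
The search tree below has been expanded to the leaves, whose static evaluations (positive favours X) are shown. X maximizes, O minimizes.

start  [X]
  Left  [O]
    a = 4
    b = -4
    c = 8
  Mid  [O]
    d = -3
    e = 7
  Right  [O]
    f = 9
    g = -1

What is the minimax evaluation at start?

-1

Left (O): min(4, -4, 8) = -4
Mid (O): min(-3, 7) = -3
Right (O): min(9, -1) = -1
start (X): max(-4, -3, -1) = -1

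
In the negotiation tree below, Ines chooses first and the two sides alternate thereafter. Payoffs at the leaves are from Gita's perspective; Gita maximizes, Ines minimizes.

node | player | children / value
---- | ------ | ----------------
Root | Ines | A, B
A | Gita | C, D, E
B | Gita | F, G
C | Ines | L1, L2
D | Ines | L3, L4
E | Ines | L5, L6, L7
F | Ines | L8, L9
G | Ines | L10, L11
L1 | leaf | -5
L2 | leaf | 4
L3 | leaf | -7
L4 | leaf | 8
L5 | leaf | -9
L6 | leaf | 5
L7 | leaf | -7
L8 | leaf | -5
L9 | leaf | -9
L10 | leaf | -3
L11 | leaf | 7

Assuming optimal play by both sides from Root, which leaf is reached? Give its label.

L1

C (Ines): min(-5, 4) = -5
D (Ines): min(-7, 8) = -7
E (Ines): min(-9, 5, -7) = -9
A (Gita): max(-5, -7, -9) = -5
F (Ines): min(-5, -9) = -9
G (Ines): min(-3, 7) = -3
B (Gita): max(-9, -3) = -3
Root (Ines): min(-5, -3) = -5
At Root, Ines picks A (lowest: -5).
At A, Gita picks C (highest: -5).
At C, Ines picks L1 (lowest: -5).
Terminal value -5.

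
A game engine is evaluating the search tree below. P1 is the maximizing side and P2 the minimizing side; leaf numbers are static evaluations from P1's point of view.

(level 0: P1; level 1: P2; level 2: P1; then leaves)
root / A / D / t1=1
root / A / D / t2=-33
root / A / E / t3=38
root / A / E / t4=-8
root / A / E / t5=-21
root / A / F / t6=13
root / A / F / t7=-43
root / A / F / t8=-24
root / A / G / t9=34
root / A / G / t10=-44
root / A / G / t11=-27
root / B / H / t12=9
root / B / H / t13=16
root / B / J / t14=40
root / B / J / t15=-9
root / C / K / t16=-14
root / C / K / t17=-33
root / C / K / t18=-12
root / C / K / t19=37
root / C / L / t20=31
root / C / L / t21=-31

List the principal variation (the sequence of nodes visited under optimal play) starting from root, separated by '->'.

D (P1): max(1, -33) = 1
E (P1): max(38, -8, -21) = 38
F (P1): max(13, -43, -24) = 13
G (P1): max(34, -44, -27) = 34
A (P2): min(1, 38, 13, 34) = 1
H (P1): max(9, 16) = 16
J (P1): max(40, -9) = 40
B (P2): min(16, 40) = 16
K (P1): max(-14, -33, -12, 37) = 37
L (P1): max(31, -31) = 31
C (P2): min(37, 31) = 31
root (P1): max(1, 16, 31) = 31
At root, P1 picks C (highest: 31).
At C, P2 picks L (lowest: 31).
At L, P1 picks t20 (highest: 31).
Terminal value 31.

root -> C -> L -> t20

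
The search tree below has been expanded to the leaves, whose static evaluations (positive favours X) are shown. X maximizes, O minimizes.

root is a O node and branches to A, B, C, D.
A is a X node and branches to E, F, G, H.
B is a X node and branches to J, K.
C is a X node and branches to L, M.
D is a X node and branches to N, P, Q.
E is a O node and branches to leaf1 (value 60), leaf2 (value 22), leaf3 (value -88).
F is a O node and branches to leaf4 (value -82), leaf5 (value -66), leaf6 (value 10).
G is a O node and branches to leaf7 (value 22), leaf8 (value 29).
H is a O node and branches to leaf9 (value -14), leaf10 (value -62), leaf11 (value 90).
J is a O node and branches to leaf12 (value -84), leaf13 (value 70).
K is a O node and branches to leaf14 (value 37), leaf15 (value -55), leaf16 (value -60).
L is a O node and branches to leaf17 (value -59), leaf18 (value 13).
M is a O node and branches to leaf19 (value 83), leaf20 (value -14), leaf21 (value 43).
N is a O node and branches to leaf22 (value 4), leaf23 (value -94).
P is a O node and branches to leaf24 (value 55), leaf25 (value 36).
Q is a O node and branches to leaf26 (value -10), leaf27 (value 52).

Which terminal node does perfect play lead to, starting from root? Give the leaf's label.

E (O): min(60, 22, -88) = -88
F (O): min(-82, -66, 10) = -82
G (O): min(22, 29) = 22
H (O): min(-14, -62, 90) = -62
A (X): max(-88, -82, 22, -62) = 22
J (O): min(-84, 70) = -84
K (O): min(37, -55, -60) = -60
B (X): max(-84, -60) = -60
L (O): min(-59, 13) = -59
M (O): min(83, -14, 43) = -14
C (X): max(-59, -14) = -14
N (O): min(4, -94) = -94
P (O): min(55, 36) = 36
Q (O): min(-10, 52) = -10
D (X): max(-94, 36, -10) = 36
root (O): min(22, -60, -14, 36) = -60
At root, O picks B (lowest: -60).
At B, X picks K (highest: -60).
At K, O picks leaf16 (lowest: -60).
Terminal value -60.

leaf16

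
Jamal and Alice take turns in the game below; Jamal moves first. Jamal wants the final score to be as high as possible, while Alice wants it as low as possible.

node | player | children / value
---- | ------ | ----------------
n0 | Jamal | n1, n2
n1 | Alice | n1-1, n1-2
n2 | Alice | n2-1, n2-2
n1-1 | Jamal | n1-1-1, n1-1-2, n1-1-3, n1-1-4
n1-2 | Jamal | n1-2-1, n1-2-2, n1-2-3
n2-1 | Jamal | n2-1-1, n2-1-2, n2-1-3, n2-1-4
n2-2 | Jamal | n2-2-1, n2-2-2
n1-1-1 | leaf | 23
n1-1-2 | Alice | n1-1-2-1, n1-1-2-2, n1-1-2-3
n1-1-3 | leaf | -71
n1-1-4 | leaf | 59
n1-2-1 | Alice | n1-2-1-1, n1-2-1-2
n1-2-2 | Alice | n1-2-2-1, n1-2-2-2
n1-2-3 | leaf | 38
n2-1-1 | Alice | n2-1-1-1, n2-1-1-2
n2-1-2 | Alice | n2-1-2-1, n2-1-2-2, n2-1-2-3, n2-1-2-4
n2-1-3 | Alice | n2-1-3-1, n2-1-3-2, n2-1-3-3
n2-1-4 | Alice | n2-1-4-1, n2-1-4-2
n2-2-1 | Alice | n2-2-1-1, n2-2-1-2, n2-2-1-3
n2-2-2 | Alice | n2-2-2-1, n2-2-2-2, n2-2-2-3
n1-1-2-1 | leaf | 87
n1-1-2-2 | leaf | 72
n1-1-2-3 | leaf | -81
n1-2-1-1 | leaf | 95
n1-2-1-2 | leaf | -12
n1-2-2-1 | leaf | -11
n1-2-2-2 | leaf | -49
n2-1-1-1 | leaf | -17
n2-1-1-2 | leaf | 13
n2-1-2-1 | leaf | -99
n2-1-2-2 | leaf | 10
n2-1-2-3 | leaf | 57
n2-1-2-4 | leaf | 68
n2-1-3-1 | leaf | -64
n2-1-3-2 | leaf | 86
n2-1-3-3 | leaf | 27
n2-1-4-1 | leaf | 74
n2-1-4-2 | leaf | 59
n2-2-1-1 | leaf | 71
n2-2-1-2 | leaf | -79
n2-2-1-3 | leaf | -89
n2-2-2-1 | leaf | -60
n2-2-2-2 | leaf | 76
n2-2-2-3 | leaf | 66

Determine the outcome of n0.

38

n1-1-2 (Alice): min(87, 72, -81) = -81
n1-1 (Jamal): max(23, -81, -71, 59) = 59
n1-2-1 (Alice): min(95, -12) = -12
n1-2-2 (Alice): min(-11, -49) = -49
n1-2 (Jamal): max(-12, -49, 38) = 38
n1 (Alice): min(59, 38) = 38
n2-1-1 (Alice): min(-17, 13) = -17
n2-1-2 (Alice): min(-99, 10, 57, 68) = -99
n2-1-3 (Alice): min(-64, 86, 27) = -64
n2-1-4 (Alice): min(74, 59) = 59
n2-1 (Jamal): max(-17, -99, -64, 59) = 59
n2-2-1 (Alice): min(71, -79, -89) = -89
n2-2-2 (Alice): min(-60, 76, 66) = -60
n2-2 (Jamal): max(-89, -60) = -60
n2 (Alice): min(59, -60) = -60
n0 (Jamal): max(38, -60) = 38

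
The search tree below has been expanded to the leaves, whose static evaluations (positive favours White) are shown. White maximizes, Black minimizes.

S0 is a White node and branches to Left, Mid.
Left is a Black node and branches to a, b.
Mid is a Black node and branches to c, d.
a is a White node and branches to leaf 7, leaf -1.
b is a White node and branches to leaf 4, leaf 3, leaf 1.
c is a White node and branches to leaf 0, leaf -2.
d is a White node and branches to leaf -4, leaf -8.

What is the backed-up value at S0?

4

a (White): max(7, -1) = 7
b (White): max(4, 3, 1) = 4
Left (Black): min(7, 4) = 4
c (White): max(0, -2) = 0
d (White): max(-4, -8) = -4
Mid (Black): min(0, -4) = -4
S0 (White): max(4, -4) = 4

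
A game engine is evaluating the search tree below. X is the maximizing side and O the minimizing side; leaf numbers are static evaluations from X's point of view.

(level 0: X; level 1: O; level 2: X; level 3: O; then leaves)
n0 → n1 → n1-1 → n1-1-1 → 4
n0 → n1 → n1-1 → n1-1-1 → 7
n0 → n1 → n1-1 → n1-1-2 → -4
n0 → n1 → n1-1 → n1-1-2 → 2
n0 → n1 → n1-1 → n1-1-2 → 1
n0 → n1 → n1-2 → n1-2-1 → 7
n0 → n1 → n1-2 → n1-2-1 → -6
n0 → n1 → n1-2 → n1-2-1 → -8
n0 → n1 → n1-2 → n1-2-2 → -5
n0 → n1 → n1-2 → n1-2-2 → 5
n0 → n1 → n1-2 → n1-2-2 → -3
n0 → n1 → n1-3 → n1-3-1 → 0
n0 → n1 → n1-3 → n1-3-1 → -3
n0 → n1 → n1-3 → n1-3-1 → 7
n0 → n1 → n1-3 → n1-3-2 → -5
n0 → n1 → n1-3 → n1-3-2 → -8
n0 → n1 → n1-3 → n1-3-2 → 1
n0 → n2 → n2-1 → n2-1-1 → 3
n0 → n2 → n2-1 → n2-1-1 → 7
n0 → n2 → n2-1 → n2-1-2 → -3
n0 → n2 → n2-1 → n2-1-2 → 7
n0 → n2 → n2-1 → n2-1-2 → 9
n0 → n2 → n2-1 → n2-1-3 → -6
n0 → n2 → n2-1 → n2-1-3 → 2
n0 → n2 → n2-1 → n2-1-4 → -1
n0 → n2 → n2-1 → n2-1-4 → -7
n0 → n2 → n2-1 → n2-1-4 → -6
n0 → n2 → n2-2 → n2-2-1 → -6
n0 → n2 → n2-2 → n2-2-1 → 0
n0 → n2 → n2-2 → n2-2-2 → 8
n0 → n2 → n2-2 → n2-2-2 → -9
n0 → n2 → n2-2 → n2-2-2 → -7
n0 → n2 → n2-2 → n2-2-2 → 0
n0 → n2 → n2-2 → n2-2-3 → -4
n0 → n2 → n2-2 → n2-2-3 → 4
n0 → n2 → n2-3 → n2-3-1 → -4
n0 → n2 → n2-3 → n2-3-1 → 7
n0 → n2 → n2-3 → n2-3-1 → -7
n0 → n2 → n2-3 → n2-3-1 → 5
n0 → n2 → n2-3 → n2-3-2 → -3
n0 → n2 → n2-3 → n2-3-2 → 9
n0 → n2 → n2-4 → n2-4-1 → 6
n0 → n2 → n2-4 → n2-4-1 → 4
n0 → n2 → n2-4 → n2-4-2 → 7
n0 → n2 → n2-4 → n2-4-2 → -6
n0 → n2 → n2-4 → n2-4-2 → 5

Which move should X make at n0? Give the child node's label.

n2

n1-1-1 (O): min(4, 7) = 4
n1-1-2 (O): min(-4, 2, 1) = -4
n1-1 (X): max(4, -4) = 4
n1-2-1 (O): min(7, -6, -8) = -8
n1-2-2 (O): min(-5, 5, -3) = -5
n1-2 (X): max(-8, -5) = -5
n1-3-1 (O): min(0, -3, 7) = -3
n1-3-2 (O): min(-5, -8, 1) = -8
n1-3 (X): max(-3, -8) = -3
n1 (O): min(4, -5, -3) = -5
n2-1-1 (O): min(3, 7) = 3
n2-1-2 (O): min(-3, 7, 9) = -3
n2-1-3 (O): min(-6, 2) = -6
n2-1-4 (O): min(-1, -7, -6) = -7
n2-1 (X): max(3, -3, -6, -7) = 3
n2-2-1 (O): min(-6, 0) = -6
n2-2-2 (O): min(8, -9, -7, 0) = -9
n2-2-3 (O): min(-4, 4) = -4
n2-2 (X): max(-6, -9, -4) = -4
n2-3-1 (O): min(-4, 7, -7, 5) = -7
n2-3-2 (O): min(-3, 9) = -3
n2-3 (X): max(-7, -3) = -3
n2-4-1 (O): min(6, 4) = 4
n2-4-2 (O): min(7, -6, 5) = -6
n2-4 (X): max(4, -6) = 4
n2 (O): min(3, -4, -3, 4) = -4
n0 (X): max(-5, -4) = -4
X at n0 wants the highest of {n1=-5, n2=-4}, so chooses n2.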